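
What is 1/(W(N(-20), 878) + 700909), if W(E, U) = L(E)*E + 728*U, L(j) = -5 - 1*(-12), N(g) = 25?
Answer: 1/1340268 ≈ 7.4612e-7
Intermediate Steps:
L(j) = 7 (L(j) = -5 + 12 = 7)
W(E, U) = 7*E + 728*U
1/(W(N(-20), 878) + 700909) = 1/((7*25 + 728*878) + 700909) = 1/((175 + 639184) + 700909) = 1/(639359 + 700909) = 1/1340268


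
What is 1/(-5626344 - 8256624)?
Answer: -1/13882968 ≈ -7.2031e-8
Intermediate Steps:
1/(-5626344 - 8256624) = 1/(-13882968) = -1/13882968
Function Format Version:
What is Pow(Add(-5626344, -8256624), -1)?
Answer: Rational(-1, 13882968) ≈ -7.2031e-8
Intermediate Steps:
Pow(Add(-5626344, -8256624), -1) = Pow(-13882968, -1) = Rational(-1, 13882968)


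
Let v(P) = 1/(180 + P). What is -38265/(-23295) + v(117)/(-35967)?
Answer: 27250288096/16589455047 ≈ 1.6426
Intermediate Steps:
-38265/(-23295) + v(117)/(-35967) = -38265/(-23295) + 1/((180 + 117)*(-35967)) = -38265*(-1/23295) - 1/35967/297 = 2551/1553 + (1/297)*(-1/35967) = 2551/1553 - 1/10682199 = 27250288096/16589455047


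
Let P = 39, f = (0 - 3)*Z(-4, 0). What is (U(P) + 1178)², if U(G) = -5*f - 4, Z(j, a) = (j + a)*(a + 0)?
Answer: 1378276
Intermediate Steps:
Z(j, a) = a*(a + j) (Z(j, a) = (a + j)*a = a*(a + j))
f = 0 (f = (0 - 3)*(0*(0 - 4)) = -0*(-4) = -3*0 = 0)
U(G) = -4 (U(G) = -5*0 - 4 = 0 - 4 = -4)
(U(P) + 1178)² = (-4 + 1178)² = 1174² = 1378276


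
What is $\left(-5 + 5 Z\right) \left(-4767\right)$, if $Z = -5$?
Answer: $143010$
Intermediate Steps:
$\left(-5 + 5 Z\right) \left(-4767\right) = \left(-5 + 5 \left(-5\right)\right) \left(-4767\right) = \left(-5 - 25\right) \left(-4767\right) = \left(-30\right) \left(-4767\right) = 143010$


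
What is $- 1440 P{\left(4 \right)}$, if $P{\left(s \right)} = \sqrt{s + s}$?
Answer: $- 2880 \sqrt{2} \approx -4072.9$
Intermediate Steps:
$P{\left(s \right)} = \sqrt{2} \sqrt{s}$ ($P{\left(s \right)} = \sqrt{2 s} = \sqrt{2} \sqrt{s}$)
$- 1440 P{\left(4 \right)} = - 1440 \sqrt{2} \sqrt{4} = - 1440 \sqrt{2} \cdot 2 = - 1440 \cdot 2 \sqrt{2} = - 2880 \sqrt{2}$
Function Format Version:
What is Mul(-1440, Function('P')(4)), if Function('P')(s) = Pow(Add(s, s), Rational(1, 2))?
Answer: Mul(-2880, Pow(2, Rational(1, 2))) ≈ -4072.9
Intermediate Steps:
Function('P')(s) = Mul(Pow(2, Rational(1, 2)), Pow(s, Rational(1, 2))) (Function('P')(s) = Pow(Mul(2, s), Rational(1, 2)) = Mul(Pow(2, Rational(1, 2)), Pow(s, Rational(1, 2))))
Mul(-1440, Function('P')(4)) = Mul(-1440, Mul(Pow(2, Rational(1, 2)), Pow(4, Rational(1, 2)))) = Mul(-1440, Mul(Pow(2, Rational(1, 2)), 2)) = Mul(-1440, Mul(2, Pow(2, Rational(1, 2)))) = Mul(-2880, Pow(2, Rational(1, 2)))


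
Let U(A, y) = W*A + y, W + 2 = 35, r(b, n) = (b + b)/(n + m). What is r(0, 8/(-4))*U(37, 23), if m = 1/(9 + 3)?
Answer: 0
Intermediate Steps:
m = 1/12 ≈ 0.083333
r(b, n) = 2*b/(1/12 + n) (r(b, n) = (b + b)/(n + 1/12) = (2*b)/(1/12 + n) = 2*b/(1/12 + n))
W = 33 (W = -2 + 35 = 33)
U(A, y) = y + 33*A (U(A, y) = 33*A + y = y + 33*A)
r(0, 8/(-4))*U(37, 23) = (24*0/(1 + 12*(8/(-4))))*(23 + 33*37) = (24*0/(1 + 12*(8*(-¼))))*(23 + 1221) = (24*0/(1 + 12*(-2)))*1244 = (24*0/(1 - 24))*1244 = (24*0/(-23))*1244 = (24*0*(-1/23))*1244 = 0*1244 = 0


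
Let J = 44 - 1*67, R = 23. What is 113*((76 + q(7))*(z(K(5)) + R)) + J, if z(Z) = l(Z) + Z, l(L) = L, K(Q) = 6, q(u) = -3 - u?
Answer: 261007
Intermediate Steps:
J = -23 (J = 44 - 67 = -23)
z(Z) = 2*Z (z(Z) = Z + Z = 2*Z)
113*((76 + q(7))*(z(K(5)) + R)) + J = 113*((76 + (-3 - 1*7))*(2*6 + 23)) - 23 = 113*((76 + (-3 - 7))*(12 + 23)) - 23 = 113*((76 - 10)*35) - 23 = 113*(66*35) - 23 = 113*2310 - 23 = 261030 - 23 = 261007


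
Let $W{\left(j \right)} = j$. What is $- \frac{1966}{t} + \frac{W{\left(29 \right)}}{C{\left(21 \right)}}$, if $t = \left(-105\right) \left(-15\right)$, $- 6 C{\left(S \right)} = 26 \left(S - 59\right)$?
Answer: $- \frac{834179}{778050} \approx -1.0721$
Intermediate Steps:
$C{\left(S \right)} = \frac{767}{3} - \frac{13 S}{3}$ ($C{\left(S \right)} = - \frac{26 \left(S - 59\right)}{6} = - \frac{26 \left(-59 + S\right)}{6} = - \frac{-1534 + 26 S}{6} = \frac{767}{3} - \frac{13 S}{3}$)
$t = 1575$
$- \frac{1966}{t} + \frac{W{\left(29 \right)}}{C{\left(21 \right)}} = - \frac{1966}{1575} + \frac{29}{\frac{767}{3} - 91} = \left(-1966\right) \frac{1}{1575} + \frac{29}{\frac{767}{3} - 91} = - \frac{1966}{1575} + \frac{29}{\frac{494}{3}} = - \frac{1966}{1575} + 29 \cdot \frac{3}{494} = - \frac{1966}{1575} + \frac{87}{494} = - \frac{834179}{778050}$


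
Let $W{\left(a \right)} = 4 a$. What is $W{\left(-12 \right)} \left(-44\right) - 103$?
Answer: $2009$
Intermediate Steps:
$W{\left(-12 \right)} \left(-44\right) - 103 = 4 \left(-12\right) \left(-44\right) - 103 = \left(-48\right) \left(-44\right) - 103 = 2112 - 103 = 2009$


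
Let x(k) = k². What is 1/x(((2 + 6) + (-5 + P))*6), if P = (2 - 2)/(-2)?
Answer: 1/324 ≈ 0.0030864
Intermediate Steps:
P = 0 (P = 0*(-½) = 0)
1/x(((2 + 6) + (-5 + P))*6) = 1/((((2 + 6) + (-5 + 0))*6)²) = 1/(((8 - 5)*6)²) = 1/((3*6)²) = 1/(18²) = 1/324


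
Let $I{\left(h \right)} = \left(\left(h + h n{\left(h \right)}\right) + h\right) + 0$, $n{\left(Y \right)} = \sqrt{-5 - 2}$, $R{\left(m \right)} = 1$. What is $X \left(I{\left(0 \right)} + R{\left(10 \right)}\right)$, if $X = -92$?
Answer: $-92$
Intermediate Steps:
$n{\left(Y \right)} = i \sqrt{7}$ ($n{\left(Y \right)} = \sqrt{-7} = i \sqrt{7}$)
$I{\left(h \right)} = 2 h + i h \sqrt{7}$ ($I{\left(h \right)} = \left(\left(h + h i \sqrt{7}\right) + h\right) + 0 = \left(\left(h + i h \sqrt{7}\right) + h\right) + 0 = \left(2 h + i h \sqrt{7}\right) + 0 = 2 h + i h \sqrt{7}$)
$X \left(I{\left(0 \right)} + R{\left(10 \right)}\right) = - 92 \left(0 \left(2 + i \sqrt{7}\right) + 1\right) = - 92 \left(0 + 1\right) = \left(-92\right) 1 = -92$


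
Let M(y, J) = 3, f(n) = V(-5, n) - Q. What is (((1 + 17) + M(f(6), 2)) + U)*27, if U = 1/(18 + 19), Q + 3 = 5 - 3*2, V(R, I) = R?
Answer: 21006/37 ≈ 567.73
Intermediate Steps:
Q = -4 (Q = -3 + (5 - 3*2) = -3 + (5 - 6) = -3 - 1 = -4)
f(n) = -1 (f(n) = -5 - 1*(-4) = -5 + 4 = -1)
U = 1/37 ≈ 0.027027
(((1 + 17) + M(f(6), 2)) + U)*27 = (((1 + 17) + 3) + 1/37)*27 = ((18 + 3) + 1/37)*27 = (21 + 1/37)*27 = (778/37)*27 = 21006/37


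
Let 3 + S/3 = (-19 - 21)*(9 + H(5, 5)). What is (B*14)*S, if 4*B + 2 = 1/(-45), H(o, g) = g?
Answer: 358631/30 ≈ 11954.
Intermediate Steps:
B = -91/180 (B = -1/2 + (1/4)/(-45) = -1/2 + (1/4)*(-1/45) = -1/2 - 1/180 = -91/180 ≈ -0.50556)
S = -1689 (S = -9 + 3*((-19 - 21)*(9 + 5)) = -9 + 3*(-40*14) = -9 + 3*(-560) = -9 - 1680 = -1689)
(B*14)*S = -91/180*14*(-1689) = -637/90*(-1689) = 358631/30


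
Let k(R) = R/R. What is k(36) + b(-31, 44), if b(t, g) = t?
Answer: -30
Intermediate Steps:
k(R) = 1
k(36) + b(-31, 44) = 1 - 31 = -30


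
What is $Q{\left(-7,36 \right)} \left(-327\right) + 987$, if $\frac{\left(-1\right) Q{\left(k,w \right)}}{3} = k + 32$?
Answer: $25512$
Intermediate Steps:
$Q{\left(k,w \right)} = -96 - 3 k$ ($Q{\left(k,w \right)} = - 3 \left(k + 32\right) = - 3 \left(32 + k\right) = -96 - 3 k$)
$Q{\left(-7,36 \right)} \left(-327\right) + 987 = \left(-96 - -21\right) \left(-327\right) + 987 = \left(-96 + 21\right) \left(-327\right) + 987 = \left(-75\right) \left(-327\right) + 987 = 24525 + 987 = 25512$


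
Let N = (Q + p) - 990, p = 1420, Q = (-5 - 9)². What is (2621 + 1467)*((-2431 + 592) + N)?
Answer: -4958744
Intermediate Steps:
Q = 196 (Q = (-14)² = 196)
N = 626 (N = (196 + 1420) - 990 = 1616 - 990 = 626)
(2621 + 1467)*((-2431 + 592) + N) = (2621 + 1467)*((-2431 + 592) + 626) = 4088*(-1839 + 626) = 4088*(-1213) = -4958744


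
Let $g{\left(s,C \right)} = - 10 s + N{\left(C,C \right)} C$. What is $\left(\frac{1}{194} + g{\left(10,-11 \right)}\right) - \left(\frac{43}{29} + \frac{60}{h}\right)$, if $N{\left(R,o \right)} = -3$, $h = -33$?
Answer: $- \frac{4125285}{61886} \approx -66.659$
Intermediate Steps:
$g{\left(s,C \right)} = - 10 s - 3 C$
$\left(\frac{1}{194} + g{\left(10,-11 \right)}\right) - \left(\frac{43}{29} + \frac{60}{h}\right) = \left(\frac{1}{194} - 67\right) - \left(- \frac{20}{11} + \frac{43}{29}\right) = \left(\frac{1}{194} + \left(-100 + 33\right)\right) - - \frac{107}{319} = \left(\frac{1}{194} - 67\right) + \left(\frac{20}{11} - \frac{43}{29}\right) = - \frac{12997}{194} + \frac{107}{319} = - \frac{4125285}{61886}$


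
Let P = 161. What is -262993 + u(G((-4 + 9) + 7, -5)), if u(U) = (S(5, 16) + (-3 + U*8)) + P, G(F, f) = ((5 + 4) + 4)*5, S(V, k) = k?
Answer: -262299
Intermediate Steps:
G(F, f) = 65 (G(F, f) = (9 + 4)*5 = 13*5 = 65)
u(U) = 174 + 8*U (u(U) = (16 + (-3 + U*8)) + 161 = (16 + (-3 + 8*U)) + 161 = (13 + 8*U) + 161 = 174 + 8*U)
-262993 + u(G((-4 + 9) + 7, -5)) = -262993 + (174 + 8*65) = -262993 + (174 + 520) = -262993 + 694 = -262299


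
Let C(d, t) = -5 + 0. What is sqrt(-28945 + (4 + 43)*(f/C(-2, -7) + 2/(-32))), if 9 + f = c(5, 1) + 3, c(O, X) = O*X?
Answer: I*sqrt(11575415)/20 ≈ 170.11*I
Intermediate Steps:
C(d, t) = -5
f = -1 (f = -9 + (5*1 + 3) = -9 + (5 + 3) = -9 + 8 = -1)
sqrt(-28945 + (4 + 43)*(f/C(-2, -7) + 2/(-32))) = sqrt(-28945 + (4 + 43)*(-1/(-5) + 2/(-32))) = sqrt(-28945 + 47*(-1*(-1/5) + 2*(-1/32))) = sqrt(-28945 + 47*(1/5 - 1/16)) = sqrt(-28945 + 47*(11/80)) = sqrt(-28945 + 517/80) = sqrt(-2315083/80) = I*sqrt(11575415)/20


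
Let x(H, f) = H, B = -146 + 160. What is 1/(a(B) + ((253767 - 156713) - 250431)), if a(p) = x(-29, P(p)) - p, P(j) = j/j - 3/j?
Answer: -1/153420 ≈ -6.5181e-6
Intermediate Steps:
B = 14
P(j) = 1 - 3/j
a(p) = -29 - p
1/(a(B) + ((253767 - 156713) - 250431)) = 1/((-29 - 1*14) + ((253767 - 156713) - 250431)) = 1/((-29 - 14) + (97054 - 250431)) = 1/(-43 - 153377) = 1/(-153420) = -1/153420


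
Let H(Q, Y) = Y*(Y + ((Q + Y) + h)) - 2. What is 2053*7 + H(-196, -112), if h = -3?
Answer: 61745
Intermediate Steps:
H(Q, Y) = -2 + Y*(-3 + Q + 2*Y) (H(Q, Y) = Y*(Y + ((Q + Y) - 3)) - 2 = Y*(Y + (-3 + Q + Y)) - 2 = Y*(-3 + Q + 2*Y) - 2 = -2 + Y*(-3 + Q + 2*Y))
2053*7 + H(-196, -112) = 2053*7 + (-2 - 3*(-112) + 2*(-112)² - 196*(-112)) = 14371 + (-2 + 336 + 2*12544 + 21952) = 14371 + (-2 + 336 + 25088 + 21952) = 14371 + 47374 = 61745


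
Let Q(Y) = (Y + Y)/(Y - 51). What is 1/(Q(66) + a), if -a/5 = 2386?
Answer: -5/59606 ≈ -8.3884e-5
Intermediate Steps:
a = -11930 (a = -5*2386 = -11930)
Q(Y) = 2*Y/(-51 + Y) (Q(Y) = (2*Y)/(-51 + Y) = 2*Y/(-51 + Y))
1/(Q(66) + a) = 1/(2*66/(-51 + 66) - 11930) = 1/(2*66/15 - 11930) = 1/(2*66*(1/15) - 11930) = 1/(44/5 - 11930) = 1/(-59606/5) = -5/59606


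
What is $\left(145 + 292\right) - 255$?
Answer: $182$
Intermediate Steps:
$\left(145 + 292\right) - 255 = 437 - 255 = 182$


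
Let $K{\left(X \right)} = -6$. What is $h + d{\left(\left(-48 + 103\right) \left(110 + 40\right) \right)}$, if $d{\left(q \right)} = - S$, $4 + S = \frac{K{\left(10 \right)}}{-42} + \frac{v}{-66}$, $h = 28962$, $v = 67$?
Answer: $\frac{13382695}{462} \approx 28967.0$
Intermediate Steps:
$S = - \frac{2251}{462}$ ($S = -4 + \left(- \frac{6}{-42} + \frac{67}{-66}\right) = -4 + \left(\left(-6\right) \left(- \frac{1}{42}\right) + 67 \left(- \frac{1}{66}\right)\right) = -4 + \left(\frac{1}{7} - \frac{67}{66}\right) = -4 - \frac{403}{462} = - \frac{2251}{462} \approx -4.8723$)
$d{\left(q \right)} = \frac{2251}{462}$ ($d{\left(q \right)} = \left(-1\right) \left(- \frac{2251}{462}\right) = \frac{2251}{462}$)
$h + d{\left(\left(-48 + 103\right) \left(110 + 40\right) \right)} = 28962 + \frac{2251}{462} = \frac{13382695}{462}$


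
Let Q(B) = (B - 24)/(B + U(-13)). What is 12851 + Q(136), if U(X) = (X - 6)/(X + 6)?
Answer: 12479105/971 ≈ 12852.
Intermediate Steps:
U(X) = (-6 + X)/(6 + X)
Q(B) = (-24 + B)/(19/7 + B) (Q(B) = (B - 24)/(B + (-6 - 13)/(6 - 13)) = (-24 + B)/(B - 19/(-7)) = (-24 + B)/(B - 1/7*(-19)) = (-24 + B)/(B + 19/7) = (-24 + B)/(19/7 + B))
12851 + Q(136) = 12851 + 7*(-24 + 136)/(19 + 7*136) = 12851 + 7*112/(19 + 952) = 12851 + 7*112/971 = 12851 + 7*(1/971)*112 = 12851 + 784/971 = 12479105/971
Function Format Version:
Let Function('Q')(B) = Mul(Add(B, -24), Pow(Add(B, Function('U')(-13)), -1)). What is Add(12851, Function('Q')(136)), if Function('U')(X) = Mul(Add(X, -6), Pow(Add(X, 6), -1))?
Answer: Rational(12479105, 971) ≈ 12852.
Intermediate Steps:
Function('U')(X) = Mul(Pow(Add(6, X), -1), Add(-6, X)) (Function('U')(X) = Mul(Add(-6, X), Pow(Add(6, X), -1)) = Mul(Pow(Add(6, X), -1), Add(-6, X)))
Function('Q')(B) = Mul(Pow(Add(Rational(19, 7), B), -1), Add(-24, B)) (Function('Q')(B) = Mul(Add(B, -24), Pow(Add(B, Mul(Pow(Add(6, -13), -1), Add(-6, -13))), -1)) = Mul(Add(-24, B), Pow(Add(B, Mul(Pow(-7, -1), -19)), -1)) = Mul(Add(-24, B), Pow(Add(B, Mul(Rational(-1, 7), -19)), -1)) = Mul(Add(-24, B), Pow(Add(B, Rational(19, 7)), -1)) = Mul(Add(-24, B), Pow(Add(Rational(19, 7), B), -1)) = Mul(Pow(Add(Rational(19, 7), B), -1), Add(-24, B)))
Add(12851, Function('Q')(136)) = Add(12851, Mul(7, Pow(Add(19, Mul(7, 136)), -1), Add(-24, 136))) = Add(12851, Mul(7, Pow(Add(19, 952), -1), 112)) = Add(12851, Mul(7, Pow(971, -1), 112)) = Add(12851, Mul(7, Rational(1, 971), 112)) = Add(12851, Rational(784, 971)) = Rational(12479105, 971)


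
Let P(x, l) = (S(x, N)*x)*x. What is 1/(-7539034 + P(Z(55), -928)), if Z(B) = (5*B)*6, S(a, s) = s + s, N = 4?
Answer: 1/14240966 ≈ 7.0220e-8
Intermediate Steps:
S(a, s) = 2*s
Z(B) = 30*B
P(x, l) = 8*x² (P(x, l) = ((2*4)*x)*x = (8*x)*x = 8*x²)
1/(-7539034 + P(Z(55), -928)) = 1/(-7539034 + 8*(30*55)²) = 1/(-7539034 + 8*1650²) = 1/(-7539034 + 8*2722500) = 1/(-7539034 + 21780000) = 1/14240966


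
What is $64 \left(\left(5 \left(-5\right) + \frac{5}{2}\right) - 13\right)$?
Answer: $-2272$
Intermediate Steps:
$64 \left(\left(5 \left(-5\right) + \frac{5}{2}\right) - 13\right) = 64 \left(\left(-25 + 5 \cdot \frac{1}{2}\right) - 13\right) = 64 \left(\left(-25 + \frac{5}{2}\right) - 13\right) = 64 \left(- \frac{45}{2} - 13\right) = 64 \left(- \frac{71}{2}\right) = -2272$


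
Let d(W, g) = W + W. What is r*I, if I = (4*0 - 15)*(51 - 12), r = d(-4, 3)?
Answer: 4680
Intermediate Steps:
d(W, g) = 2*W
r = -8 (r = 2*(-4) = -8)
I = -585 (I = (0 - 15)*39 = -15*39 = -585)
r*I = -8*(-585) = 4680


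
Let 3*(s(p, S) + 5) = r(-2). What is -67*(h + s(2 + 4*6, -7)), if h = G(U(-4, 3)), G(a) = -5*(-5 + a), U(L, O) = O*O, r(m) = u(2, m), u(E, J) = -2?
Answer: 5159/3 ≈ 1719.7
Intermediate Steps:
r(m) = -2
U(L, O) = O**2
s(p, S) = -17/3 (s(p, S) = -5 + (1/3)*(-2) = -5 - 2/3 = -17/3)
G(a) = 25 - 5*a
h = -20 (h = 25 - 5*3**2 = 25 - 5*9 = 25 - 45 = -20)
-67*(h + s(2 + 4*6, -7)) = -67*(-20 - 17/3) = -67*(-77/3) = 5159/3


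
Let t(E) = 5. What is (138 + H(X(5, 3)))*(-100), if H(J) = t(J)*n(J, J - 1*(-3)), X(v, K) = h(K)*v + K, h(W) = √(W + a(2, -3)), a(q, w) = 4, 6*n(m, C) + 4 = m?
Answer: -41150/3 - 1250*√7/3 ≈ -14819.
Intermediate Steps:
n(m, C) = -⅔ + m/6
h(W) = √(4 + W) (h(W) = √(W + 4) = √(4 + W))
X(v, K) = K + v*√(4 + K) (X(v, K) = √(4 + K)*v + K = v*√(4 + K) + K = K + v*√(4 + K))
H(J) = -10/3 + 5*J/6 (H(J) = 5*(-⅔ + J/6) = -10/3 + 5*J/6)
(138 + H(X(5, 3)))*(-100) = (138 + (-10/3 + 5*(3 + 5*√(4 + 3))/6))*(-100) = (138 + (-10/3 + 5*(3 + 5*√7)/6))*(-100) = (138 + (-10/3 + (5/2 + 25*√7/6)))*(-100) = (138 + (-⅚ + 25*√7/6))*(-100) = (823/6 + 25*√7/6)*(-100) = -41150/3 - 1250*√7/3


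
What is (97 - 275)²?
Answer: 31684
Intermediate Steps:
(97 - 275)² = (-178)² = 31684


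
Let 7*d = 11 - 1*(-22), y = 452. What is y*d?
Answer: 14916/7 ≈ 2130.9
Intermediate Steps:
d = 33/7 (d = (11 - 1*(-22))/7 = (11 + 22)/7 = (⅐)*33 = 33/7 ≈ 4.7143)
y*d = 452*(33/7) = 14916/7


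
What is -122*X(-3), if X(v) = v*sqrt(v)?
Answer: 366*I*sqrt(3) ≈ 633.93*I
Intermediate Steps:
X(v) = v**(3/2)
-122*X(-3) = -(-366)*I*sqrt(3) = 366*I*sqrt(3)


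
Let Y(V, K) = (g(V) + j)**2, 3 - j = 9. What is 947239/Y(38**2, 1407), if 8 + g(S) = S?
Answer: 947239/2044900 ≈ 0.46322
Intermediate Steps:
j = -6 (j = 3 - 1*9 = 3 - 9 = -6)
g(S) = -8 + S
Y(V, K) = (-14 + V)**2 (Y(V, K) = ((-8 + V) - 6)**2 = (-14 + V)**2)
947239/Y(38**2, 1407) = 947239/((-14 + 38**2)**2) = 947239/((-14 + 1444)**2) = 947239/(1430**2) = 947239/2044900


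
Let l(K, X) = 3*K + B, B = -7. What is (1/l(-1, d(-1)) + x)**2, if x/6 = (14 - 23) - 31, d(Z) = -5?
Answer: 5764801/100 ≈ 57648.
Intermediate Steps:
l(K, X) = -7 + 3*K (l(K, X) = 3*K - 7 = -7 + 3*K)
x = -240 (x = 6*((14 - 23) - 31) = 6*(-9 - 31) = 6*(-40) = -240)
(1/l(-1, d(-1)) + x)**2 = (1/(-7 + 3*(-1)) - 240)**2 = (1/(-7 - 3) - 240)**2 = (1/(-10) - 240)**2 = (-1/10 - 240)**2 = (-2401/10)**2 = 5764801/100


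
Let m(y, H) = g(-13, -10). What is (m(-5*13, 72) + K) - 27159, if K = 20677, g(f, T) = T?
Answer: -6492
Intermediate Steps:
m(y, H) = -10
(m(-5*13, 72) + K) - 27159 = (-10 + 20677) - 27159 = 20667 - 27159 = -6492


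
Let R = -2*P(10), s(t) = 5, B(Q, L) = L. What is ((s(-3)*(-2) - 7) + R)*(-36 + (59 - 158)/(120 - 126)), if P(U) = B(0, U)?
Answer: 1443/2 ≈ 721.50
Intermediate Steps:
P(U) = U
R = -20 (R = -2*10 = -20)
((s(-3)*(-2) - 7) + R)*(-36 + (59 - 158)/(120 - 126)) = ((5*(-2) - 7) - 20)*(-36 + (59 - 158)/(120 - 126)) = ((-10 - 7) - 20)*(-36 - 99/(-6)) = (-17 - 20)*(-36 - 99*(-1/6)) = -37*(-36 + 33/2) = -37*(-39/2) = 1443/2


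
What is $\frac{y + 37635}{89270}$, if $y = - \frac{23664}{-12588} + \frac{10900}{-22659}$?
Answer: $\frac{894590516233}{2121884607570} \approx 0.4216$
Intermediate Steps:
$y = \frac{33249448}{23769291}$ ($y = \left(-23664\right) \left(- \frac{1}{12588}\right) + 10900 \left(- \frac{1}{22659}\right) = \frac{1972}{1049} - \frac{10900}{22659} = \frac{33249448}{23769291} \approx 1.3988$)
$\frac{y + 37635}{89270} = \frac{\frac{33249448}{23769291} + 37635}{89270} = \frac{894590516233}{23769291} \cdot \frac{1}{89270} = \frac{894590516233}{2121884607570}$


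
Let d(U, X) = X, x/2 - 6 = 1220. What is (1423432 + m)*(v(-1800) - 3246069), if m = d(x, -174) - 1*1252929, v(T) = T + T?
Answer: -553512871101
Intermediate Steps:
x = 2452 (x = 12 + 2*1220 = 12 + 2440 = 2452)
v(T) = 2*T
m = -1253103 (m = -174 - 1*1252929 = -174 - 1252929 = -1253103)
(1423432 + m)*(v(-1800) - 3246069) = (1423432 - 1253103)*(2*(-1800) - 3246069) = 170329*(-3600 - 3246069) = 170329*(-3249669) = -553512871101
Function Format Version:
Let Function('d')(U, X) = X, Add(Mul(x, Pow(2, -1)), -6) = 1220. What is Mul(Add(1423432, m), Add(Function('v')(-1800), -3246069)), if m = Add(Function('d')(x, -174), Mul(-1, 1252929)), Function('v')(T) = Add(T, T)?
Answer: -553512871101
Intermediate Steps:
x = 2452 (x = Add(12, Mul(2, 1220)) = Add(12, 2440) = 2452)
Function('v')(T) = Mul(2, T)
m = -1253103 (m = Add(-174, Mul(-1, 1252929)) = Add(-174, -1252929) = -1253103)
Mul(Add(1423432, m), Add(Function('v')(-1800), -3246069)) = Mul(Add(1423432, -1253103), Add(Mul(2, -1800), -3246069)) = Mul(170329, Add(-3600, -3246069)) = Mul(170329, -3249669) = -553512871101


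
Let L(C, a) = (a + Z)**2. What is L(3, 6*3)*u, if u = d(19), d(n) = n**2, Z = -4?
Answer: 70756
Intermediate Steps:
L(C, a) = (-4 + a)**2 (L(C, a) = (a - 4)**2 = (-4 + a)**2)
u = 361 (u = 19**2 = 361)
L(3, 6*3)*u = (-4 + 6*3)**2*361 = (-4 + 18)**2*361 = 14**2*361 = 196*361 = 70756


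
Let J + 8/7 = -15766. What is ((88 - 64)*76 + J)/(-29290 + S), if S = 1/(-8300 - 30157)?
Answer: 3753480114/7884838717 ≈ 0.47604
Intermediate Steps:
J = -110370/7 (J = -8/7 - 15766 = -110370/7 ≈ -15767.)
S = -1/38457 (S = 1/(-38457) = -1/38457 ≈ -2.6003e-5)
((88 - 64)*76 + J)/(-29290 + S) = ((88 - 64)*76 - 110370/7)/(-29290 - 1/38457) = (24*76 - 110370/7)/(-1126405531/38457) = (1824 - 110370/7)*(-38457/1126405531) = -97602/7*(-38457/1126405531) = 3753480114/7884838717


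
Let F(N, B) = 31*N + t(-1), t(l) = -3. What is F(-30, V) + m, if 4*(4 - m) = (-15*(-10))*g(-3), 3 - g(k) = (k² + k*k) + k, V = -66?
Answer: -479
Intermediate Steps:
g(k) = 3 - k - 2*k² (g(k) = 3 - ((k² + k*k) + k) = 3 - ((k² + k²) + k) = 3 - (2*k² + k) = 3 - (k + 2*k²) = 3 + (-k - 2*k²) = 3 - k - 2*k²)
F(N, B) = -3 + 31*N (F(N, B) = 31*N - 3 = -3 + 31*N)
m = 454 (m = 4 - (-15*(-10))*(3 - 1*(-3) - 2*(-3)²)/4 = 4 - 75*(3 + 3 - 2*9)/2 = 4 - 75*(3 + 3 - 18)/2 = 4 - 75*(-12)/2 = 4 - ¼*(-1800) = 4 + 450 = 454)
F(-30, V) + m = (-3 + 31*(-30)) + 454 = (-3 - 930) + 454 = -933 + 454 = -479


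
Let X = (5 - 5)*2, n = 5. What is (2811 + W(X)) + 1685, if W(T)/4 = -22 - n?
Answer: 4388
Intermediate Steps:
X = 0 (X = 0*2 = 0)
W(T) = -108 (W(T) = 4*(-22 - 1*5) = 4*(-22 - 5) = 4*(-27) = -108)
(2811 + W(X)) + 1685 = (2811 - 108) + 1685 = 2703 + 1685 = 4388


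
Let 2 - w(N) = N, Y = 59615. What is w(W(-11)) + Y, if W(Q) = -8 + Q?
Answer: 59636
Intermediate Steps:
w(N) = 2 - N
w(W(-11)) + Y = (2 - (-8 - 11)) + 59615 = (2 - 1*(-19)) + 59615 = (2 + 19) + 59615 = 21 + 59615 = 59636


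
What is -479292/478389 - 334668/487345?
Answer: -131227349864/77713495735 ≈ -1.6886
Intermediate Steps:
-479292/478389 - 334668/487345 = -479292*1/478389 - 334668*1/487345 = -159764/159463 - 334668/487345 = -131227349864/77713495735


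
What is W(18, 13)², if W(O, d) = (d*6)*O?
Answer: 1971216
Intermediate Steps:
W(O, d) = 6*O*d (W(O, d) = (6*d)*O = 6*O*d)
W(18, 13)² = (6*18*13)² = 1404² = 1971216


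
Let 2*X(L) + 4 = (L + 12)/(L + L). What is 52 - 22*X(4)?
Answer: 74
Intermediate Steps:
X(L) = -2 + (12 + L)/(4*L) (X(L) = -2 + ((L + 12)/(L + L))/2 = -2 + ((12 + L)/((2*L)))/2 = -2 + ((12 + L)*(1/(2*L)))/2 = -2 + ((12 + L)/(2*L))/2 = -2 + (12 + L)/(4*L))
52 - 22*X(4) = 52 - 22*(-7/4 + 3/4) = 52 - 22*(-1) = 52 + 22 = 74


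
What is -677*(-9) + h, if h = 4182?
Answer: 10275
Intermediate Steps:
-677*(-9) + h = -677*(-9) + 4182 = 6093 + 4182 = 10275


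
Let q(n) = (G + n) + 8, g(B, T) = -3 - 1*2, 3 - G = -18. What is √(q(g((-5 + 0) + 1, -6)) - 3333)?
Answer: I*√3309 ≈ 57.524*I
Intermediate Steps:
G = 21 (G = 3 - 1*(-18) = 3 + 18 = 21)
g(B, T) = -5 (g(B, T) = -3 - 2 = -5)
q(n) = 29 + n (q(n) = (21 + n) + 8 = 29 + n)
√(q(g((-5 + 0) + 1, -6)) - 3333) = √((29 - 5) - 3333) = √(24 - 3333) = √(-3309) = I*√3309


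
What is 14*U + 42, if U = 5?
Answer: 112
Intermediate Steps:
14*U + 42 = 14*5 + 42 = 70 + 42 = 112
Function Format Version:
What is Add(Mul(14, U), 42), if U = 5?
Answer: 112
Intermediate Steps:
Add(Mul(14, U), 42) = Add(Mul(14, 5), 42) = Add(70, 42) = 112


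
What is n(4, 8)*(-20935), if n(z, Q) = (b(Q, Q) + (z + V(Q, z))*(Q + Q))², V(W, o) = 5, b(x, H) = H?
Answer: -483682240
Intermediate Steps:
n(z, Q) = (Q + 2*Q*(5 + z))² (n(z, Q) = (Q + (z + 5)*(Q + Q))² = (Q + (5 + z)*(2*Q))² = (Q + 2*Q*(5 + z))²)
n(4, 8)*(-20935) = (8²*(11 + 2*4)²)*(-20935) = (64*(11 + 8)²)*(-20935) = (64*19²)*(-20935) = (64*361)*(-20935) = 23104*(-20935) = -483682240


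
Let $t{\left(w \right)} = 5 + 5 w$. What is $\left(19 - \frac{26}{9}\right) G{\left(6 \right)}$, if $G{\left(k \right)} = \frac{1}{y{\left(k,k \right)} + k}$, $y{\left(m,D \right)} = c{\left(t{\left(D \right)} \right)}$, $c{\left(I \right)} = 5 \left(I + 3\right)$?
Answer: $\frac{145}{1764} \approx 0.0822$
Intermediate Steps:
$c{\left(I \right)} = 15 + 5 I$ ($c{\left(I \right)} = 5 \left(3 + I\right) = 15 + 5 I$)
$y{\left(m,D \right)} = 40 + 25 D$ ($y{\left(m,D \right)} = 15 + 5 \left(5 + 5 D\right) = 15 + \left(25 + 25 D\right) = 40 + 25 D$)
$G{\left(k \right)} = \frac{1}{40 + 26 k}$ ($G{\left(k \right)} = \frac{1}{\left(40 + 25 k\right) + k} = \frac{1}{40 + 26 k}$)
$\left(19 - \frac{26}{9}\right) G{\left(6 \right)} = \left(19 - \frac{26}{9}\right) \frac{1}{2 \left(20 + 13 \cdot 6\right)} = \left(19 - \frac{26}{9}\right) \frac{1}{2 \left(20 + 78\right)} = \left(19 - \frac{26}{9}\right) \frac{1}{2 \cdot 98} = \frac{145 \cdot \frac{1}{2} \cdot \frac{1}{98}}{9} = \frac{145}{9} \cdot \frac{1}{196} = \frac{145}{1764}$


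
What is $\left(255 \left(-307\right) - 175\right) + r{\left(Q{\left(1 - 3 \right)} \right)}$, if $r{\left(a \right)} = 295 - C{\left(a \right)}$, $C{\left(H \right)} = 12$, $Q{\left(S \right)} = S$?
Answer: $-78177$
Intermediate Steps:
$r{\left(a \right)} = 283$ ($r{\left(a \right)} = 295 - 12 = 283$)
$\left(255 \left(-307\right) - 175\right) + r{\left(Q{\left(1 - 3 \right)} \right)} = \left(255 \left(-307\right) - 175\right) + 283 = \left(-78285 - 175\right) + 283 = -78460 + 283 = -78177$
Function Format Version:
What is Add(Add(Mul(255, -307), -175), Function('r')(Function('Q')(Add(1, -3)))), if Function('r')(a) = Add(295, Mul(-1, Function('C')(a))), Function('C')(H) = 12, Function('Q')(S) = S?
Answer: -78177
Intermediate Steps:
Function('r')(a) = 283 (Function('r')(a) = Add(295, Mul(-1, 12)) = Add(295, -12) = 283)
Add(Add(Mul(255, -307), -175), Function('r')(Function('Q')(Add(1, -3)))) = Add(Add(Mul(255, -307), -175), 283) = Add(Add(-78285, -175), 283) = Add(-78460, 283) = -78177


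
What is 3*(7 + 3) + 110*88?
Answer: 9710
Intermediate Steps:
3*(7 + 3) + 110*88 = 3*10 + 9680 = 30 + 9680 = 9710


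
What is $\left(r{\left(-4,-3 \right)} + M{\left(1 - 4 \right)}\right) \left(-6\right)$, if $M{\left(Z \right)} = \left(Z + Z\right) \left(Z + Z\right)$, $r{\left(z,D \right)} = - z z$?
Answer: $-120$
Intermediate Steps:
$r{\left(z,D \right)} = - z^{2}$
$M{\left(Z \right)} = 4 Z^{2}$ ($M{\left(Z \right)} = 2 Z 2 Z = 4 Z^{2}$)
$\left(r{\left(-4,-3 \right)} + M{\left(1 - 4 \right)}\right) \left(-6\right) = \left(- \left(-4\right)^{2} + 4 \left(1 - 4\right)^{2}\right) \left(-6\right) = \left(\left(-1\right) 16 + 4 \left(-3\right)^{2}\right) \left(-6\right) = \left(-16 + 4 \cdot 9\right) \left(-6\right) = \left(-16 + 36\right) \left(-6\right) = 20 \left(-6\right) = -120$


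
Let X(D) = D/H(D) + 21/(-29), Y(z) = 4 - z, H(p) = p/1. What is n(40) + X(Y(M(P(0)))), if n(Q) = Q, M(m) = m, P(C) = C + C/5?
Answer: 1168/29 ≈ 40.276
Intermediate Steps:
P(C) = 6*C/5 (P(C) = C + C*(⅕) = C + C/5 = 6*C/5)
H(p) = p (H(p) = p*1 = p)
X(D) = 8/29 (X(D) = D/D + 21/(-29) = 1 + 21*(-1/29) = 1 - 21/29 = 8/29)
n(40) + X(Y(M(P(0)))) = 40 + 8/29 = 1168/29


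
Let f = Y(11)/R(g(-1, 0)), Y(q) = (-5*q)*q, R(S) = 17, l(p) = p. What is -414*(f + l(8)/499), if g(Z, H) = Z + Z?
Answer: 124928226/8483 ≈ 14727.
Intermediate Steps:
g(Z, H) = 2*Z
Y(q) = -5*q²
f = -605/17 (f = -5*11²/17 = -5*121*(1/17) = -605*1/17 = -605/17 ≈ -35.588)
-414*(f + l(8)/499) = -414*(-605/17 + 8/499) = -414*(-301759/8483) = 124928226/8483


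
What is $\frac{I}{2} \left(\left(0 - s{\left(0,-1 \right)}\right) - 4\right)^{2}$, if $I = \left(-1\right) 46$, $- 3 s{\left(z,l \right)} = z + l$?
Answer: $- \frac{3887}{9} \approx -431.89$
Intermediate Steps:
$s{\left(z,l \right)} = - \frac{l}{3} - \frac{z}{3}$ ($s{\left(z,l \right)} = - \frac{z + l}{3} = - \frac{l + z}{3} = - \frac{l}{3} - \frac{z}{3}$)
$I = -46$
$\frac{I}{2} \left(\left(0 - s{\left(0,-1 \right)}\right) - 4\right)^{2} = \frac{1}{2} \left(-46\right) \left(\left(0 - \left(\left(- \frac{1}{3}\right) \left(-1\right) - 0\right)\right) - 4\right)^{2} = \frac{1}{2} \left(-46\right) \left(\left(0 - \left(\frac{1}{3} + 0\right)\right) - 4\right)^{2} = - 23 \left(\left(0 - \frac{1}{3}\right) - 4\right)^{2} = - 23 \left(- \frac{1}{3} - 4\right)^{2} = - 23 \left(- \frac{13}{3}\right)^{2} = \left(-23\right) \frac{169}{9} = - \frac{3887}{9}$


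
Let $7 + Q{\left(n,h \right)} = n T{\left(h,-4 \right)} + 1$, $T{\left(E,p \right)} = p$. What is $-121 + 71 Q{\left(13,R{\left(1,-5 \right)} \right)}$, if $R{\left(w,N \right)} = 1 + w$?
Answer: $-4239$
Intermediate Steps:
$Q{\left(n,h \right)} = -6 - 4 n$ ($Q{\left(n,h \right)} = -7 + \left(n \left(-4\right) + 1\right) = -7 - \left(-1 + 4 n\right) = -6 - 4 n$)
$-121 + 71 Q{\left(13,R{\left(1,-5 \right)} \right)} = -121 + 71 \left(-6 - 52\right) = -121 + 71 \left(-58\right) = -121 - 4118 = -4239$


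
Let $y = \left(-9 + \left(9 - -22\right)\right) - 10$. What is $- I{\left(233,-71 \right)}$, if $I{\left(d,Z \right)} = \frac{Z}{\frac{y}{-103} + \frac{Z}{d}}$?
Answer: $- \frac{1703929}{10109} \approx -168.56$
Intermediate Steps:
$y = 12$ ($y = \left(-9 + \left(9 + 22\right)\right) - 10 = \left(-9 + 31\right) - 10 = 22 - 10 = 12$)
$I{\left(d,Z \right)} = \frac{Z}{- \frac{12}{103} + \frac{Z}{d}}$ ($I{\left(d,Z \right)} = \frac{Z}{\frac{12}{-103} + \frac{Z}{d}} = \frac{Z}{12 \left(- \frac{1}{103}\right) + \frac{Z}{d}} = \frac{Z}{- \frac{12}{103} + \frac{Z}{d}}$)
$- I{\left(233,-71 \right)} = - \frac{103 \left(-71\right) 233}{\left(-12\right) 233 + 103 \left(-71\right)} = - \frac{103 \left(-71\right) 233}{-2796 - 7313} = - \frac{103 \left(-71\right) 233}{-10109} = - \frac{103 \left(-71\right) 233 \left(-1\right)}{10109} = \left(-1\right) \frac{1703929}{10109} = - \frac{1703929}{10109}$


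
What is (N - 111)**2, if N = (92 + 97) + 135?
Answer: 45369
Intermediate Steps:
N = 324 (N = 189 + 135 = 324)
(N - 111)**2 = (324 - 111)**2 = 213**2 = 45369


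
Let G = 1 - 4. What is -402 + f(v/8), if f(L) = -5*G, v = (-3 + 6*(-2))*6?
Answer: -387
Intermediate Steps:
v = -90 (v = (-3 - 12)*6 = -15*6 = -90)
G = -3
f(L) = 15 (f(L) = -5*(-3) = 15)
-402 + f(v/8) = -402 + 15 = -387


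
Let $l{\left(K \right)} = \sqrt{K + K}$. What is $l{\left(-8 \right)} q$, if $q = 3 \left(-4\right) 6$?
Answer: $- 288 i \approx - 288.0 i$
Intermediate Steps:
$l{\left(K \right)} = \sqrt{2} \sqrt{K}$ ($l{\left(K \right)} = \sqrt{2 K} = \sqrt{2} \sqrt{K}$)
$q = -72$ ($q = \left(-12\right) 6 = -72$)
$l{\left(-8 \right)} q = \sqrt{2} \sqrt{-8} \left(-72\right) = \sqrt{2} \cdot 2 i \sqrt{2} \left(-72\right) = 4 i \left(-72\right) = - 288 i$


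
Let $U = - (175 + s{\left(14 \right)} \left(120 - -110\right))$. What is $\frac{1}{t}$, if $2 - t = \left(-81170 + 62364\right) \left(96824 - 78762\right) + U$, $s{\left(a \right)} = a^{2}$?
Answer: $\frac{1}{339719229} \approx 2.9436 \cdot 10^{-9}$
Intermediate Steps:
$U = -45255$ ($U = - (175 + 14^{2} \left(120 - -110\right)) = - (175 + 196 \left(120 + 110\right)) = - (175 + 196 \cdot 230) = - (175 + 45080) = \left(-1\right) 45255 = -45255$)
$t = 339719229$ ($t = 2 - \left(\left(-81170 + 62364\right) \left(96824 - 78762\right) - 45255\right) = 2 - \left(\left(-18806\right) 18062 - 45255\right) = 2 - \left(-339673972 - 45255\right) = 2 - -339719227 = 2 + 339719227 = 339719229$)
$\frac{1}{t} = \frac{1}{339719229}$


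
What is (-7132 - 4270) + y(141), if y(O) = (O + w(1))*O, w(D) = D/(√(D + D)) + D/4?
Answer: 34057/4 + 141*√2/2 ≈ 8614.0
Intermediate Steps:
w(D) = D/4 + √2*√D/2 (w(D) = D/(√(2*D)) + D*(¼) = D/((√2*√D)) + D/4 = D*(√2/(2*√D)) + D/4 = √2*√D/2 + D/4 = D/4 + √2*√D/2)
y(O) = O*(¼ + O + √2/2) (y(O) = (O + ((¼)*1 + √2*√1/2))*O = (O + (¼ + (½)*√2*1))*O = (O + (¼ + √2/2))*O = (¼ + O + √2/2)*O = O*(¼ + O + √2/2))
(-7132 - 4270) + y(141) = (-7132 - 4270) + (¼)*141*(1 + 2*√2 + 4*141) = -11402 + (¼)*141*(1 + 2*√2 + 564) = -11402 + (¼)*141*(565 + 2*√2) = -11402 + (79665/4 + 141*√2/2) = 34057/4 + 141*√2/2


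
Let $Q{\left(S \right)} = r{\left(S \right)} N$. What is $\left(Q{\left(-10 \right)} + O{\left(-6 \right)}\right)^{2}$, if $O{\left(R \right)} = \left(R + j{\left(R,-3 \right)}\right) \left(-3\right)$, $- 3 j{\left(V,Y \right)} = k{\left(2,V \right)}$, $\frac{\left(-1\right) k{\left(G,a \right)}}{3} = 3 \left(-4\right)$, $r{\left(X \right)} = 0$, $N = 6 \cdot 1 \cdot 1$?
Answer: $2916$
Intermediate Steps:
$N = 6$ ($N = 6 \cdot 1 = 6$)
$k{\left(G,a \right)} = 36$ ($k{\left(G,a \right)} = - 3 \cdot 3 \left(-4\right) = \left(-3\right) \left(-12\right) = 36$)
$j{\left(V,Y \right)} = -12$ ($j{\left(V,Y \right)} = \left(- \frac{1}{3}\right) 36 = -12$)
$O{\left(R \right)} = 36 - 3 R$ ($O{\left(R \right)} = \left(R - 12\right) \left(-3\right) = \left(-12 + R\right) \left(-3\right) = 36 - 3 R$)
$Q{\left(S \right)} = 0$ ($Q{\left(S \right)} = 0 \cdot 6 = 0$)
$\left(Q{\left(-10 \right)} + O{\left(-6 \right)}\right)^{2} = \left(0 + \left(36 - -18\right)\right)^{2} = \left(0 + \left(36 + 18\right)\right)^{2} = \left(0 + 54\right)^{2} = 54^{2} = 2916$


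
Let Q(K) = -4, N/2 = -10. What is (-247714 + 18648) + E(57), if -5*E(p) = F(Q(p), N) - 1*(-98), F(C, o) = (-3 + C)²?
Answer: -1145477/5 ≈ -2.2910e+5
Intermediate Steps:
N = -20 (N = 2*(-10) = -20)
E(p) = -147/5 (E(p) = -((-3 - 4)² - 1*(-98))/5 = -((-7)² + 98)/5 = -(49 + 98)/5 = -⅕*147 = -147/5)
(-247714 + 18648) + E(57) = (-247714 + 18648) - 147/5 = -229066 - 147/5 = -1145477/5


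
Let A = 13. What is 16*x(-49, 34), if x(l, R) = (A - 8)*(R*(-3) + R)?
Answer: -5440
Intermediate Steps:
x(l, R) = -10*R (x(l, R) = (13 - 8)*(R*(-3) + R) = 5*(-3*R + R) = 5*(-2*R) = -10*R)
16*x(-49, 34) = 16*(-10*34) = 16*(-340) = -5440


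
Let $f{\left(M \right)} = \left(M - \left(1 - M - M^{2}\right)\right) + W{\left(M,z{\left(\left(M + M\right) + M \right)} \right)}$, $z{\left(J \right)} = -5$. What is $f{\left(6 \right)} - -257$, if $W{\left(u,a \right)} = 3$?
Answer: $307$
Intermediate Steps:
$f{\left(M \right)} = 2 + M^{2} + 2 M$ ($f{\left(M \right)} = \left(M - \left(1 - M - M^{2}\right)\right) + 3 = \left(M + \left(-1 + M + M^{2}\right)\right) + 3 = \left(-1 + M^{2} + 2 M\right) + 3 = 2 + M^{2} + 2 M$)
$f{\left(6 \right)} - -257 = \left(2 + 6^{2} + 2 \cdot 6\right) - -257 = \left(2 + 36 + 12\right) + 257 = 50 + 257 = 307$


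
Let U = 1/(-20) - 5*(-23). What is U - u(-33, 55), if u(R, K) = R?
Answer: 2959/20 ≈ 147.95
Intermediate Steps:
U = 2299/20 (U = -1/20 + 115 = 2299/20 ≈ 114.95)
U - u(-33, 55) = 2299/20 - 1*(-33) = 2299/20 + 33 = 2959/20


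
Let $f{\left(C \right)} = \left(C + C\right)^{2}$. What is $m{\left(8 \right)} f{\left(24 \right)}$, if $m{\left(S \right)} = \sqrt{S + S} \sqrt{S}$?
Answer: $18432 \sqrt{2} \approx 26067.0$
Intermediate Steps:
$f{\left(C \right)} = 4 C^{2}$ ($f{\left(C \right)} = \left(2 C\right)^{2} = 4 C^{2}$)
$m{\left(S \right)} = S \sqrt{2}$ ($m{\left(S \right)} = \sqrt{2 S} \sqrt{S} = \sqrt{2} \sqrt{S} \sqrt{S} = S \sqrt{2}$)
$m{\left(8 \right)} f{\left(24 \right)} = 8 \sqrt{2} \cdot 4 \cdot 24^{2} = 8 \sqrt{2} \cdot 4 \cdot 576 = 8 \sqrt{2} \cdot 2304 = 18432 \sqrt{2}$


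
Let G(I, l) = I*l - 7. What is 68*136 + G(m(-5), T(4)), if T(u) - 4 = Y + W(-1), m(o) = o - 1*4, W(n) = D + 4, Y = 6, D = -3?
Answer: 9142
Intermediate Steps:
W(n) = 1 (W(n) = -3 + 4 = 1)
m(o) = -4 + o (m(o) = o - 4 = -4 + o)
T(u) = 11 (T(u) = 4 + (6 + 1) = 4 + 7 = 11)
G(I, l) = -7 + I*l
68*136 + G(m(-5), T(4)) = 68*136 + (-7 + (-4 - 5)*11) = 9248 + (-7 - 9*11) = 9248 + (-7 - 99) = 9248 - 106 = 9142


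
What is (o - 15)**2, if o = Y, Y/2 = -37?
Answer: 7921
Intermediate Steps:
Y = -74 (Y = 2*(-37) = -74)
o = -74
(o - 15)**2 = (-74 - 15)**2 = (-89)**2 = 7921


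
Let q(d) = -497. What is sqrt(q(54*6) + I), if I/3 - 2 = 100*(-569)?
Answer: I*sqrt(171191) ≈ 413.75*I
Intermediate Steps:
I = -170694 (I = 6 + 3*(100*(-569)) = 6 + 3*(-56900) = 6 - 170700 = -170694)
sqrt(q(54*6) + I) = sqrt(-497 - 170694) = sqrt(-171191) = I*sqrt(171191)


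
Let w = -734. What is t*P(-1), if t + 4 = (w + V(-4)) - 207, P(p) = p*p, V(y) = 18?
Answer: -927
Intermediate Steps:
P(p) = p²
t = -927 (t = -4 + ((-734 + 18) - 207) = -4 + (-716 - 207) = -4 - 923 = -927)
t*P(-1) = -927*(-1)² = -927*1 = -927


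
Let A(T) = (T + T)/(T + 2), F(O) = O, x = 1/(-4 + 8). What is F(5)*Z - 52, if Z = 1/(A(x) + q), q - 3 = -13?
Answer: -4621/88 ≈ -52.511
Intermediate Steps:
q = -10 (q = 3 - 13 = -10)
x = ¼ (x = 1/4 = ¼ ≈ 0.25000)
A(T) = 2*T/(2 + T) (A(T) = (2*T)/(2 + T) = 2*T/(2 + T))
Z = -9/88 (Z = 1/(2*(¼)/(2 + ¼) - 10) = 1/(2*(¼)/(9/4) - 10) = 1/(2*(¼)*(4/9) - 10) = 1/(2/9 - 10) = 1/(-88/9) = -9/88 ≈ -0.10227)
F(5)*Z - 52 = 5*(-9/88) - 52 = -45/88 - 52 = -4621/88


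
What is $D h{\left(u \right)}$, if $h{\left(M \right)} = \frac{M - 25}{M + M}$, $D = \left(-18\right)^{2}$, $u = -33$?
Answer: $\frac{3132}{11} \approx 284.73$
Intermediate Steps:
$D = 324$
$h{\left(M \right)} = \frac{-25 + M}{2 M}$
$D h{\left(u \right)} = 324 \frac{-25 - 33}{2 \left(-33\right)} = 324 \cdot \frac{1}{2} \left(- \frac{1}{33}\right) \left(-58\right) = 324 \cdot \frac{29}{33} = \frac{3132}{11}$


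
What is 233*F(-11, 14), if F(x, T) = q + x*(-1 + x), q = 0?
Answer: 30756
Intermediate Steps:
F(x, T) = x*(-1 + x) (F(x, T) = 0 + x*(-1 + x) = x*(-1 + x))
233*F(-11, 14) = 233*(-11*(-1 - 11)) = 233*(-11*(-12)) = 233*132 = 30756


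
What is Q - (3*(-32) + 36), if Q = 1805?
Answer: 1865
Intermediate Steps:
Q - (3*(-32) + 36) = 1805 - (3*(-32) + 36) = 1805 - (-96 + 36) = 1805 - 1*(-60) = 1805 + 60 = 1865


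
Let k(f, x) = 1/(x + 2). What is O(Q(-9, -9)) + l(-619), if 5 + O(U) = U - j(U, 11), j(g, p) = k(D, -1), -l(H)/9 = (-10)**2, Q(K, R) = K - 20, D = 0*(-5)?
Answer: -935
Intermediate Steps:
D = 0
k(f, x) = 1/(2 + x)
Q(K, R) = -20 + K
l(H) = -900 (l(H) = -9*(-10)**2 = -9*100 = -900)
j(g, p) = 1 (j(g, p) = 1/(2 - 1) = 1/1 = 1)
O(U) = -6 + U (O(U) = -5 + (U - 1*1) = -5 + (U - 1) = -5 + (-1 + U) = -6 + U)
O(Q(-9, -9)) + l(-619) = (-6 + (-20 - 9)) - 900 = (-6 - 29) - 900 = -35 - 900 = -935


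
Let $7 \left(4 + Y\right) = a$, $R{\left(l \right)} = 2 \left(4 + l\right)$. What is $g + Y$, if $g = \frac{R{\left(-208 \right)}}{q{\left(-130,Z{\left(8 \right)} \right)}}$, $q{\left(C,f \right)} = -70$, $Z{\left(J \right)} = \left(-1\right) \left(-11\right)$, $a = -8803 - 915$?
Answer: $- \frac{48526}{35} \approx -1386.5$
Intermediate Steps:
$a = -9718$
$Z{\left(J \right)} = 11$
$R{\left(l \right)} = 8 + 2 l$
$Y = - \frac{9746}{7}$ ($Y = -4 + \frac{1}{7} \left(-9718\right) = -4 - \frac{9718}{7} = - \frac{9746}{7} \approx -1392.3$)
$g = \frac{204}{35}$ ($g = \frac{8 + 2 \left(-208\right)}{-70} = \left(8 - 416\right) \left(- \frac{1}{70}\right) = \left(-408\right) \left(- \frac{1}{70}\right) = \frac{204}{35} \approx 5.8286$)
$g + Y = \frac{204}{35} - \frac{9746}{7} = - \frac{48526}{35}$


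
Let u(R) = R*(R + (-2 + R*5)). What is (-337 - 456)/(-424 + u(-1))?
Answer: 61/32 ≈ 1.9063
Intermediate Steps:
u(R) = R*(-2 + 6*R) (u(R) = R*(R + (-2 + 5*R)) = R*(-2 + 6*R))
(-337 - 456)/(-424 + u(-1)) = (-337 - 456)/(-424 + 2*(-1)*(-1 + 3*(-1))) = -793/(-424 + 2*(-1)*(-1 - 3)) = -793/(-424 + 2*(-1)*(-4)) = -793/(-424 + 8) = -793/(-416) = -793*(-1/416) = 61/32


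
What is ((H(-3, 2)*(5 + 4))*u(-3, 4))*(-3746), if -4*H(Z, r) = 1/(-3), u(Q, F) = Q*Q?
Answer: -50571/2 ≈ -25286.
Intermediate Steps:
u(Q, F) = Q**2
H(Z, r) = 1/12 (H(Z, r) = -1/4/(-3) = -1/4*(-1/3) = 1/12)
((H(-3, 2)*(5 + 4))*u(-3, 4))*(-3746) = (((5 + 4)/12)*(-3)**2)*(-3746) = (((1/12)*9)*9)*(-3746) = ((3/4)*9)*(-3746) = (27/4)*(-3746) = -50571/2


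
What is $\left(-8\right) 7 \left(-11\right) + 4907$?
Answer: $5523$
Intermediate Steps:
$\left(-8\right) 7 \left(-11\right) + 4907 = \left(-56\right) \left(-11\right) + 4907 = 616 + 4907 = 5523$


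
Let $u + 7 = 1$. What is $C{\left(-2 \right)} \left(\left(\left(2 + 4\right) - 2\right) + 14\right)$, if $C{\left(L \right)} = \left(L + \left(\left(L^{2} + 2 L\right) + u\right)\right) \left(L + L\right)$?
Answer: $576$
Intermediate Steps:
$u = -6$ ($u = -7 + 1 = -6$)
$C{\left(L \right)} = 2 L \left(-6 + L^{2} + 3 L\right)$ ($C{\left(L \right)} = \left(L - \left(6 - L^{2} - 2 L\right)\right) \left(L + L\right) = \left(L + \left(-6 + L^{2} + 2 L\right)\right) 2 L = \left(-6 + L^{2} + 3 L\right) 2 L = 2 L \left(-6 + L^{2} + 3 L\right)$)
$C{\left(-2 \right)} \left(\left(\left(2 + 4\right) - 2\right) + 14\right) = 2 \left(-2\right) \left(-6 + \left(-2\right)^{2} + 3 \left(-2\right)\right) \left(\left(\left(2 + 4\right) - 2\right) + 14\right) = 2 \left(-2\right) \left(-6 + 4 - 6\right) \left(\left(6 - 2\right) + 14\right) = 2 \left(-2\right) \left(-8\right) \left(4 + 14\right) = 32 \cdot 18 = 576$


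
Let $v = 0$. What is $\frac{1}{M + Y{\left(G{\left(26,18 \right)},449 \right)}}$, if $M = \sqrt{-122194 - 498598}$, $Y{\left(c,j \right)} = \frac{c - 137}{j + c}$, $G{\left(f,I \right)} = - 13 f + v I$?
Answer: $- \frac{52725}{7649003857} - \frac{24642 i \sqrt{155198}}{7649003857} \approx -6.8931 \cdot 10^{-6} - 0.0012692 i$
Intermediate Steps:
$G{\left(f,I \right)} = - 13 f$ ($G{\left(f,I \right)} = - 13 f + 0 I = - 13 f + 0 = - 13 f$)
$Y{\left(c,j \right)} = \frac{-137 + c}{c + j}$
$M = 2 i \sqrt{155198}$ ($M = \sqrt{-620792} = 2 i \sqrt{155198} \approx 787.9 i$)
$\frac{1}{M + Y{\left(G{\left(26,18 \right)},449 \right)}} = \frac{1}{2 i \sqrt{155198} + \frac{-137 - 338}{\left(-13\right) 26 + 449}} = \frac{1}{2 i \sqrt{155198} + \frac{-137 - 338}{-338 + 449}} = \frac{1}{2 i \sqrt{155198} + \frac{1}{111} \left(-475\right)} = \frac{1}{2 i \sqrt{155198} - \frac{475}{111}} = \frac{1}{- \frac{475}{111} + 2 i \sqrt{155198}}$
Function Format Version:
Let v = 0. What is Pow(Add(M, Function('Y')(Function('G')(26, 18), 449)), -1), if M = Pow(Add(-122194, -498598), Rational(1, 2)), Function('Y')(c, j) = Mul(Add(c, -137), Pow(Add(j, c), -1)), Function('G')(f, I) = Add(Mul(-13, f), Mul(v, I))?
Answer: Add(Rational(-52725, 7649003857), Mul(Rational(-24642, 7649003857), I, Pow(155198, Rational(1, 2)))) ≈ Add(-6.8931e-6, Mul(-0.0012692, I))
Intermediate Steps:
Function('G')(f, I) = Mul(-13, f) (Function('G')(f, I) = Add(Mul(-13, f), Mul(0, I)) = Add(Mul(-13, f), 0) = Mul(-13, f))
Function('Y')(c, j) = Mul(Pow(Add(c, j), -1), Add(-137, c)) (Function('Y')(c, j) = Mul(Add(-137, c), Pow(Add(c, j), -1)) = Mul(Pow(Add(c, j), -1), Add(-137, c)))
M = Mul(2, I, Pow(155198, Rational(1, 2))) (M = Pow(-620792, Rational(1, 2)) = Mul(2, I, Pow(155198, Rational(1, 2))) ≈ Mul(787.90, I))
Pow(Add(M, Function('Y')(Function('G')(26, 18), 449)), -1) = Pow(Add(Mul(2, I, Pow(155198, Rational(1, 2))), Mul(Pow(Add(Mul(-13, 26), 449), -1), Add(-137, Mul(-13, 26)))), -1) = Pow(Add(Mul(2, I, Pow(155198, Rational(1, 2))), Mul(Pow(Add(-338, 449), -1), Add(-137, -338))), -1) = Pow(Add(Mul(2, I, Pow(155198, Rational(1, 2))), Mul(Pow(111, -1), -475)), -1) = Pow(Add(Mul(2, I, Pow(155198, Rational(1, 2))), Mul(Rational(1, 111), -475)), -1) = Pow(Add(Mul(2, I, Pow(155198, Rational(1, 2))), Rational(-475, 111)), -1) = Pow(Add(Rational(-475, 111), Mul(2, I, Pow(155198, Rational(1, 2)))), -1)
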